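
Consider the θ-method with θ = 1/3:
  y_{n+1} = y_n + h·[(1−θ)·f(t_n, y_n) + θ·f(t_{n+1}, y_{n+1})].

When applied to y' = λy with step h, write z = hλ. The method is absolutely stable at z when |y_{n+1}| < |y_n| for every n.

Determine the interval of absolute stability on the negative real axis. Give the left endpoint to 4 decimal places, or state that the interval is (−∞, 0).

(-6.0000, 0).

Test eqn y'=λy, z=hλ:
  y_{n+1} = y_n + z·[2/3·y_n + 1/3·y_{n+1}] ⇒ (1 − 1/3z)y_{n+1} = (1 + 2/3z)y_n
  ⇒ R(z) = (1 + 2/3z)/(1 − 1/3z).

Find x<0 with |R(x)|<1.
x=-1.53: |R|=0.0132
R=−1: 1+2/3x = −1+1/3x ⇒ -1/3x=2 ⇒ x=2/(-1/3)=-6.0000
Confirm numerically:
  x=-5.234: |R|=0.90697 <1
  x=-4.794: |R|=0.84527 <1
  x=-3.868: |R|=0.68957 <1
  x=-3.391: |R|=0.59177 <1
  x=-6.481: |R|=1.05073 >1
  x=-6.134: |R|=1.01467 >1
Interval (-6.0000, 0).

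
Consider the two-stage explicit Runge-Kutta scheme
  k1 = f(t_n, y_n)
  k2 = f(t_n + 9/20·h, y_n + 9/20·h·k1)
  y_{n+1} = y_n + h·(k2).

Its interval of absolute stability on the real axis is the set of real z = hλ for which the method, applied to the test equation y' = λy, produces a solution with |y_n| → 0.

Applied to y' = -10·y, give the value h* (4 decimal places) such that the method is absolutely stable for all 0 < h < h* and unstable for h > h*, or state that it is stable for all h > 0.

(-2.2222,0); λ=-10 ⇒ h* = (20/9)/10 = 0.2222.

With y'=λy (z=hλ):
  k1=λy_n ⇒ h·k1=z·y_n;  k2=λ(1+9/20z)y_n ⇒ h·k2=z(1+9/20z)y_n
  y_{n+1}/y_n = 1 + z(1+9/20z) = 1 + z + 9/20z²
  so R(z) = 1 + z + 9/20z².

Find x<0 with |R(x)|<1.
x=-1.71: |R|=0.6058
R=1: x+9/20x²=0 ⇒ x=−20/9=-2.2222; min R=1−1/(4·9/20)=0.4444>−1
Confirm numerically:
  x=-1.311: |R|=0.46242 <1
  x=-1.276: |R|=0.45668 <1
  x=-1.232: |R|=0.45102 <1
  x=-2.582: |R|=1.41803 >1
  x=-2.290: |R|=1.06984 >1
So |R|<1 on (-2.2222, 0).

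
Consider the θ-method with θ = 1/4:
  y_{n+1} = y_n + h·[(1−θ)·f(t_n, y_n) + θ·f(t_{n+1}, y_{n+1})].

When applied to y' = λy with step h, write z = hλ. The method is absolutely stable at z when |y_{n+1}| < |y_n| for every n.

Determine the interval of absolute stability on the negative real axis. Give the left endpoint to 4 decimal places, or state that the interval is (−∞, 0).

Test eqn y'=λy, z=hλ:
  y_{n+1} = y_n + z·[3/4·y_n + 1/4·y_{n+1}] ⇒ (1 − 1/4z)y_{n+1} = (1 + 3/4z)y_n
  ⇒ R(z) = (1 + 3/4z)/(1 − 1/4z).

Solve |R(x)|<1 on ℝ⁻.
x=-0.55: |R|=0.5165
R=−1: 1+3/4x = −1+1/4x ⇒ -1/2x=2 ⇒ x=2/(-1/2)=-4.0000
Confirm numerically:
  x=-3.513: |R|=0.87036 <1
  x=-3.186: |R|=0.77345 <1
  x=-2.625: |R|=0.58491 <1
  x=-2.031: |R|=0.34704 <1
  x=-4.555: |R|=1.12975 >1
  x=-4.387: |R|=1.09229 >1
  x=-4.290: |R|=1.06996 >1
Stable set (-4.0000, 0).

z∈(-4.0000,0).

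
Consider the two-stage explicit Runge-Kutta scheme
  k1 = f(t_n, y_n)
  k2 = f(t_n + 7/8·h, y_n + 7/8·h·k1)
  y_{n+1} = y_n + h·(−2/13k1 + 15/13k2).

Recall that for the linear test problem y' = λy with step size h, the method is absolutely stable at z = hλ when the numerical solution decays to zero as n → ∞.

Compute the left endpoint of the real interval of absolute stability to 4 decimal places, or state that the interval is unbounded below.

With y'=λy (z=hλ):
  k1=λy_n ⇒ h·k1=z·y_n;  k2=λ(1+7/8z)y_n ⇒ h·k2=z(1+7/8z)y_n
  y_{n+1}/y_n = 1 − 2/13z + 15/13z(1+7/8z) = 1 + z + 105/104z²
  so R(z) = 1 + z + 105/104z².

Need |R(x)|<1, x<0.
x=-0.96: |R|=0.9705
R=1: x+105/104x²=0 ⇒ x=−104/105=-0.9905; min R=1−1/(4·105/104)=0.7524>−1
Confirm numerically:
  x=-0.843: |R|=0.87448 <1
  x=-0.624: |R|=0.76912 <1
  x=-0.565: |R|=0.75729 <1
  x=-1.479: |R|=1.72947 >1
  x=-1.176: |R|=1.22027 >1
Interval (-0.9905, 0).

z* = -0.9905.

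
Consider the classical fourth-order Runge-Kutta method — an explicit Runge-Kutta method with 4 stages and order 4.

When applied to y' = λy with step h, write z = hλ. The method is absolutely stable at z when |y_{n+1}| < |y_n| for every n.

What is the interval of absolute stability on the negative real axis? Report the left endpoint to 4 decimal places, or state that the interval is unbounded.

z∈(-2.7853,0).

With y'=λy (z=hλ):
  order 4, 4-stage ⇒ R(z)=1+z+z^2/2+z^3/6+z^4/24
  (e.g. R(-1.08)=0.34994, |R|=0.34994)

Solve |R(x)|<1 on ℝ⁻.
x=-1.08: |R|=0.3499
|R(-2.35)|=0.5190 |R(-2.29)|=0.4764 |R(-0.83)|=0.4389
Bisect:
  x_lo=-3.4080 |R|=2.4229  x_hi=-0.2938 |R|=0.7454
  mid=-1.85091 |R|=0.29422 →hi
  mid=-2.62946 |R|=0.78937 →hi
  mid=-3.01874 |R|=1.41291 →lo
  mid=-2.82410 |R|=1.06010 →lo
  mid=-2.72678 |R|=0.91530 →hi
  mid=-2.77544 |R|=0.98524 →hi
  mid=-2.79977 |R|=1.02204 →lo
  mid=-2.78760 |R|=1.00349 →lo
  mid=-2.78152 |R|=0.99433 →hi
  mid=-2.78456 |R|=0.99890 →hi
  ...
  [-2.78532,-2.78513] ⇒ x*=-2.7853
So |R|<1 on (-2.7853, 0).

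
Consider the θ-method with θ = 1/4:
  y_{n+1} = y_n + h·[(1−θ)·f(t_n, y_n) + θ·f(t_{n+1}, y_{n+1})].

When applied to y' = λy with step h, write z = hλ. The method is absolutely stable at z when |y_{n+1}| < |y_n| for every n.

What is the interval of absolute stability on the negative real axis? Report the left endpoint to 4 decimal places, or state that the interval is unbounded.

Set f=λy, z=hλ:
  y_{n+1} = y_n + z·[3/4·y_n + 1/4·y_{n+1}] ⇒ (1 − 1/4z)y_{n+1} = (1 + 3/4z)y_n
  ⇒ R(z) = (1 + 3/4z)/(1 − 1/4z).

Solve |R(x)|<1 on ℝ⁻.
x=-1.65: |R|=0.1681
R=−1: 1+3/4x = −1+1/4x ⇒ -1/2x=2 ⇒ x=2/(-1/2)=-4.0000
Confirm numerically:
  x=-3.865: |R|=0.96567 <1
  x=-3.748: |R|=0.93495 <1
  x=-2.508: |R|=0.54149 <1
  x=-4.266: |R|=1.06436 >1
  x=-4.163: |R|=1.03994 >1
So |R|<1 on (-4.0000, 0).

(-4.0000, 0).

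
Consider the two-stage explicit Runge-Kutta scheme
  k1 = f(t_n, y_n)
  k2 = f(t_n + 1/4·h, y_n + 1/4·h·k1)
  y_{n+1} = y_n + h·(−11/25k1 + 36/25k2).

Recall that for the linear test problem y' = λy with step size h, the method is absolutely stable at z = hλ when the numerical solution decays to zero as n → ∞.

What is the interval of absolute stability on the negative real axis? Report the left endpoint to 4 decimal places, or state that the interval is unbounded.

z∈(-2.7778,0).

On y'=λy, z=hλ:
  k1=λy_n ⇒ h·k1=z·y_n;  k2=λ(1+1/4z)y_n ⇒ h·k2=z(1+1/4z)y_n
  y_{n+1}/y_n = 1 − 11/25z + 36/25z(1+1/4z) = 1 + z + 9/25z²
  Hence R(z) = 1 + z + 9/25z².

Find x<0 with |R(x)|<1.
x=-0.4: |R|=0.6576
R=1: x+9/25x²=0 ⇒ x=−25/9=-2.7778; min R=1−1/(4·9/25)=0.3056>−1
Confirm numerically:
  x=-2.664: |R|=0.89088 <1
  x=-2.199: |R|=0.54182 <1
  x=-2.091: |R|=0.48302 <1
  x=-1.519: |R|=0.31165 <1
  x=-3.041: |R|=1.28817 >1
  x=-2.849: |R|=1.07305 >1
Interval (-2.7778, 0).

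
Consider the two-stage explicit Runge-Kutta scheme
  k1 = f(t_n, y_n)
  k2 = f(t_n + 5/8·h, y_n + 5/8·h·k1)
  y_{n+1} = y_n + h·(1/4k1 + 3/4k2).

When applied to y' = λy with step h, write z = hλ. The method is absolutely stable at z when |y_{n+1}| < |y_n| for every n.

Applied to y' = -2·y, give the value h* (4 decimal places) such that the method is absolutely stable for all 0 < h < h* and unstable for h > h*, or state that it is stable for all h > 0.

(-2.1333,0); λ=-2 ⇒ h* = (32/15)/2 = 1.0667.

Test eqn y'=λy, z=hλ:
  k1=λy_n ⇒ h·k1=z·y_n;  k2=λ(1+5/8z)y_n ⇒ h·k2=z(1+5/8z)y_n
  y_{n+1}/y_n = 1 + 1/4z + 3/4z(1+5/8z) = 1 + z + 15/32z²
  Hence R(z) = 1 + z + 15/32z².

Find x<0 with |R(x)|<1.
x=-1.72: |R|=0.6668
R=1: x+15/32x²=0 ⇒ x=−32/15=-2.1333; min R=1−1/(4·15/32)=0.4667>−1
Confirm numerically:
  x=-2.052: |R|=0.92177 <1
  x=-1.590: |R|=0.59505 <1
  x=-1.555: |R|=0.57845 <1
  x=-2.706: |R|=1.72639 >1
  x=-2.521: |R|=1.45811 >1
Interval (-2.1333, 0).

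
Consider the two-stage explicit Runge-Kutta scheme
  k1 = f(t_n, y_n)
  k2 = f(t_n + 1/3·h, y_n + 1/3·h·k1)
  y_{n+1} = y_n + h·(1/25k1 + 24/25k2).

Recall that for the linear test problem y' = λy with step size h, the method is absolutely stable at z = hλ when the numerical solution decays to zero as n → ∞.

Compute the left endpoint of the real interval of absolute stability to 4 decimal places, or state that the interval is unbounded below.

z* = -3.1250.

With y'=λy (z=hλ):
  k1=λy_n ⇒ h·k1=z·y_n;  k2=λ(1+1/3z)y_n ⇒ h·k2=z(1+1/3z)y_n
  y_{n+1}/y_n = 1 + 1/25z + 24/25z(1+1/3z) = 1 + z + 8/25z²
  so R(z) = 1 + z + 8/25z².

Boundary: |R(x)|=1, x<0.
x=-1.22: |R|=0.2563
R=1: x+8/25x²=0 ⇒ x=−25/8=-3.1250; min R=1−1/(4·8/25)=0.2188>−1
Confirm numerically:
  x=-2.531: |R|=0.51891 <1
  x=-1.596: |R|=0.21911 <1
  x=-1.507: |R|=0.21974 <1
  x=-1.299: |R|=0.24097 <1
  x=-3.656: |R|=1.62123 >1
  x=-3.632: |R|=1.58926 >1
  x=-3.212: |R|=1.08942 >1
Stable set (-3.1250, 0).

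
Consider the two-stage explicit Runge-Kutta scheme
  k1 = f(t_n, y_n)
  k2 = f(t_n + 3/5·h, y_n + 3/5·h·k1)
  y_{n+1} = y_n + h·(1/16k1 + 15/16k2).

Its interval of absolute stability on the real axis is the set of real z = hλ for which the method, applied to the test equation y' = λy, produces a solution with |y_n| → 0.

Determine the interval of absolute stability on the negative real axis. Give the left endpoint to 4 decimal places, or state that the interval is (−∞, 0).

z∈(-1.7778,0).

On y'=λy, z=hλ:
  k1=λy_n ⇒ h·k1=z·y_n;  k2=λ(1+3/5z)y_n ⇒ h·k2=z(1+3/5z)y_n
  y_{n+1}/y_n = 1 + 1/16z + 15/16z(1+3/5z) = 1 + z + 9/16z²
  ⇒ R(z) = 1 + z + 9/16z².

Find x<0 with |R(x)|<1.
x=-1.69: |R|=0.9166
R=1: x+9/16x²=0 ⇒ x=−16/9=-1.7778; min R=1−1/(4·9/16)=0.5556>−1
Confirm numerically:
  x=-1.569: |R|=0.81574 <1
  x=-1.201: |R|=0.61035 <1
  x=-1.039: |R|=0.56823 <1
  x=-0.727: |R|=0.57030 <1
  x=-2.286: |R|=1.65351 >1
  x=-2.158: |R|=1.46154 >1
  x=-1.989: |R|=1.23632 >1
So |R|<1 on (-1.7778, 0).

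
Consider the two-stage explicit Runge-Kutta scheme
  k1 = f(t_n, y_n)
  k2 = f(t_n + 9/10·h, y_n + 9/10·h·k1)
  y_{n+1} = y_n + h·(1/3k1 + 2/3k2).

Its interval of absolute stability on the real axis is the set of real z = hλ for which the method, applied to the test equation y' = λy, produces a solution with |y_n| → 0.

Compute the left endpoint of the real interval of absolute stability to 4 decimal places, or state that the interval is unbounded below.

On y'=λy, z=hλ:
  k1=λy_n ⇒ h·k1=z·y_n;  k2=λ(1+9/10z)y_n ⇒ h·k2=z(1+9/10z)y_n
  y_{n+1}/y_n = 1 + 1/3z + 2/3z(1+9/10z) = 1 + z + 3/5z²
  so R(z) = 1 + z + 3/5z².

Solve |R(x)|<1 on ℝ⁻.
x=-1.44: |R|=0.8042
R=1: x+3/5x²=0 ⇒ x=−5/3=-1.6667; min R=1−1/(4·3/5)=0.5833>−1
Confirm numerically:
  x=-1.300: |R|=0.71400 <1
  x=-0.794: |R|=0.58426 <1
  x=-0.711: |R|=0.59231 <1
  x=-2.198: |R|=1.70072 >1
  x=-2.030: |R|=1.44254 >1
So |R|<1 on (-1.6667, 0).

left endpoint -1.6667.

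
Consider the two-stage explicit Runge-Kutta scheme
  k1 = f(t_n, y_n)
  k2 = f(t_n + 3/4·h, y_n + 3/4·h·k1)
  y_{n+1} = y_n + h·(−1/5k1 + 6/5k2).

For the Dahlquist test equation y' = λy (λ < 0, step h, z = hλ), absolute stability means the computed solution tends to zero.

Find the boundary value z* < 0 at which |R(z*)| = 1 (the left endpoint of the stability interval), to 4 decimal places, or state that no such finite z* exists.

Test eqn y'=λy, z=hλ:
  k1=λy_n ⇒ h·k1=z·y_n;  k2=λ(1+3/4z)y_n ⇒ h·k2=z(1+3/4z)y_n
  y_{n+1}/y_n = 1 − 1/5z + 6/5z(1+3/4z) = 1 + z + 9/10z²
  Hence R(z) = 1 + z + 9/10z².

Need |R(x)|<1, x<0.
x=-0.72: |R|=0.7466
R=1: x+9/10x²=0 ⇒ x=−10/9=-1.1111; min R=1−1/(4·9/10)=0.7222>−1
Confirm numerically:
  x=-0.902: |R|=0.83024 <1
  x=-0.855: |R|=0.80292 <1
  x=-0.685: |R|=0.73730 <1
  x=-0.526: |R|=0.72301 <1
  x=-1.478: |R|=1.48804 >1
  x=-1.433: |R|=1.41514 >1
Interval (-1.1111, 0).

z* = -1.1111.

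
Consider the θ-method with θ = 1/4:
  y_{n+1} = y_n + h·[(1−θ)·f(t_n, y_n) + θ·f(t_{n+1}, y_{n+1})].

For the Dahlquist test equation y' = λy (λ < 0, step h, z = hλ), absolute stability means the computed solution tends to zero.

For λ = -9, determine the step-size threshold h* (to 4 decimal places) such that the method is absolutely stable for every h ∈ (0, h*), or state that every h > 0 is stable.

(-4.0000,0); λ=-9 ⇒ h* = (4)/9 = 0.4444.

Set f=λy, z=hλ:
  y_{n+1} = y_n + z·[3/4·y_n + 1/4·y_{n+1}] ⇒ (1 − 1/4z)y_{n+1} = (1 + 3/4z)y_n
  ⇒ R(z) = (1 + 3/4z)/(1 − 1/4z).

Need |R(x)|<1, x<0.
x=-0.61: |R|=0.4707
R=−1: 1+3/4x = −1+1/4x ⇒ -1/2x=2 ⇒ x=2/(-1/2)=-4.0000
Confirm numerically:
  x=-3.966: |R|=0.99146 <1
  x=-3.718: |R|=0.92692 <1
  x=-2.238: |R|=0.43508 <1
  x=-1.680: |R|=0.18310 <1
  x=-4.573: |R|=1.13368 >1
  x=-4.395: |R|=1.09410 >1
  x=-4.197: |R|=1.04807 >1
So |R|<1 on (-4.0000, 0).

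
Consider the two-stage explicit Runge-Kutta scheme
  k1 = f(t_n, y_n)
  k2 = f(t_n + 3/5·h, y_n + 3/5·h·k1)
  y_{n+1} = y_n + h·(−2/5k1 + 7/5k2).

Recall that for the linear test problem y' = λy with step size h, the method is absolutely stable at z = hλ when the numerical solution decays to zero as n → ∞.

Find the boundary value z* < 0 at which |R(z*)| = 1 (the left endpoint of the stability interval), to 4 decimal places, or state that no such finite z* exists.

With y'=λy (z=hλ):
  k1=λy_n ⇒ h·k1=z·y_n;  k2=λ(1+3/5z)y_n ⇒ h·k2=z(1+3/5z)y_n
  y_{n+1}/y_n = 1 − 2/5z + 7/5z(1+3/5z) = 1 + z + 21/25z²
  ⇒ R(z) = 1 + z + 21/25z².

Boundary: |R(x)|=1, x<0.
x=-0.99: |R|=0.8333
R=1: x+21/25x²=0 ⇒ x=−25/21=-1.1905; min R=1−1/(4·21/25)=0.7024>−1
Confirm numerically:
  x=-1.150: |R|=0.96090 <1
  x=-0.888: |R|=0.77438 <1
  x=-0.825: |R|=0.74672 <1
  x=-1.731: |R|=1.78594 >1
  x=-1.418: |R|=1.27101 >1
  x=-1.275: |R|=1.09052 >1
Interval (-1.1905, 0).

left endpoint -1.1905.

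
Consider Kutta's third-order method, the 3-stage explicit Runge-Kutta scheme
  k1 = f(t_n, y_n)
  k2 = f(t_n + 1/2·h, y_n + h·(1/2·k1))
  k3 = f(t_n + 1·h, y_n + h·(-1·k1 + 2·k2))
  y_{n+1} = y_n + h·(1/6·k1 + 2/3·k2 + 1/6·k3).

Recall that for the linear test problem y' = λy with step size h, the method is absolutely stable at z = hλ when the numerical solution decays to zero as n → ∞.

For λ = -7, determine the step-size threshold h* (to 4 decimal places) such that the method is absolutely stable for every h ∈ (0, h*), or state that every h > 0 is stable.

Test eqn y'=λy, z=hλ:
  order 3, 3-stage ⇒ R(z)=1+z+z^2/2+z^3/6
  (e.g. R(-1.02)=0.32333, |R|=0.32333)

Need |R(x)|<1, x<0.
x=-1.02: |R|=0.3233
|R(-2.4)|=0.8240 |R(-0.81)|=0.4295 |R(-0.53)|=0.5856
Bisect:
  x_lo=-3.3408 |R|=2.9746  x_hi=-0.2065 |R|=0.8134
  mid=-1.77361 |R|=0.13064 →hi
  mid=-2.55719 |R|=1.07458 →lo
  mid=-2.16540 |R|=0.51316 →hi
  mid=-2.36129 |R|=0.76775 →hi
  mid=-2.45924 |R|=0.91416 →hi
  mid=-2.50821 |R|=0.99256 →hi
  mid=-2.53270 |R|=1.03311 →lo
  mid=-2.52046 |R|=1.01272 →lo
  ...
  [-2.51280,-2.51261] ⇒ x*=-2.5127
Stable set (-2.5127, 0).

(-2.5127,0); λ=-7 ⇒ h* = 0.3590.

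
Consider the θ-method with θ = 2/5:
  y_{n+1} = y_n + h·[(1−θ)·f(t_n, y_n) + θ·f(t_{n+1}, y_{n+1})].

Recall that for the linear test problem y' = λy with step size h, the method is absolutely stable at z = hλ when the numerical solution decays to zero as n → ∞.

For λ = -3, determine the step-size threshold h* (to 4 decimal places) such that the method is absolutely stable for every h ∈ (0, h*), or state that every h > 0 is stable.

Set f=λy, z=hλ:
  y_{n+1} = y_n + z·[3/5·y_n + 2/5·y_{n+1}] ⇒ (1 − 2/5z)y_{n+1} = (1 + 3/5z)y_n
  so R(z) = (1 + 3/5z)/(1 − 2/5z).

Solve |R(x)|<1 on ℝ⁻.
x=-0.45: |R|=0.6186
R=−1: 1+3/5x = −1+2/5x ⇒ -1/5x=2 ⇒ x=2/(-1/5)=-10.0000
Confirm numerically:
  x=-8.920: |R|=0.95271 <1
  x=-8.871: |R|=0.95036 <1
  x=-7.188: |R|=0.85487 <1
  x=-10.078: |R|=1.00310 >1
  x=-10.062: |R|=1.00247 >1
So |R|<1 on (-10.0000, 0).

(-10.0000,0); λ=-3 ⇒ h* = (10)/3 = 3.3333.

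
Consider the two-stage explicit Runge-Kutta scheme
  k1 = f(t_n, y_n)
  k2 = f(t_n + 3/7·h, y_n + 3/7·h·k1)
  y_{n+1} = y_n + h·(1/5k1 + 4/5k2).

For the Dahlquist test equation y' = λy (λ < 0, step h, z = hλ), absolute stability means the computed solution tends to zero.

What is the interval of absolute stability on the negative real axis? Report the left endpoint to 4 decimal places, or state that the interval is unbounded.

With y'=λy (z=hλ):
  k1=λy_n ⇒ h·k1=z·y_n;  k2=λ(1+3/7z)y_n ⇒ h·k2=z(1+3/7z)y_n
  y_{n+1}/y_n = 1 + 1/5z + 4/5z(1+3/7z) = 1 + z + 12/35z²
  ⇒ R(z) = 1 + z + 12/35z².

Solve |R(x)|<1 on ℝ⁻.
x=-1.14: |R|=0.3056
R=1: x+12/35x²=0 ⇒ x=−35/12=-2.9167; min R=1−1/(4·12/35)=0.2708>−1
Confirm numerically:
  x=-2.710: |R|=0.80798 <1
  x=-1.732: |R|=0.29651 <1
  x=-1.661: |R|=0.28492 <1
  x=-1.489: |R|=0.27116 <1
  x=-3.400: |R|=1.56343 >1
  x=-3.252: |R|=1.37389 >1
So |R|<1 on (-2.9167, 0).

z∈(-2.9167,0).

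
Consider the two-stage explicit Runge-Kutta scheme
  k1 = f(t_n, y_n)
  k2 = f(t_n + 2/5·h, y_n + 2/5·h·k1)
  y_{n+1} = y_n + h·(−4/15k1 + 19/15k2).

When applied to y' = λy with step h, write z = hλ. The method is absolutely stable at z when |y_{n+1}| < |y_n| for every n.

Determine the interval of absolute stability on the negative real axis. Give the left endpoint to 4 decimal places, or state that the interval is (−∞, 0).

Set f=λy, z=hλ:
  k1=λy_n ⇒ h·k1=z·y_n;  k2=λ(1+2/5z)y_n ⇒ h·k2=z(1+2/5z)y_n
  y_{n+1}/y_n = 1 − 4/15z + 19/15z(1+2/5z) = 1 + z + 38/75z²
  Hence R(z) = 1 + z + 38/75z².

Boundary: |R(x)|=1, x<0.
x=-0.53: |R|=0.6123
R=1: x+38/75x²=0 ⇒ x=−75/38=-1.9737; min R=1−1/(4·38/75)=0.5066>−1
Confirm numerically:
  x=-1.497: |R|=0.63844 <1
  x=-0.964: |R|=0.50684 <1
  x=-0.945: |R|=0.50747 <1
  x=-2.307: |R|=1.38961 >1
  x=-2.192: |R|=1.24246 >1
  x=-2.063: |R|=1.09336 >1
So |R|<1 on (-1.9737, 0).

z∈(-1.9737,0).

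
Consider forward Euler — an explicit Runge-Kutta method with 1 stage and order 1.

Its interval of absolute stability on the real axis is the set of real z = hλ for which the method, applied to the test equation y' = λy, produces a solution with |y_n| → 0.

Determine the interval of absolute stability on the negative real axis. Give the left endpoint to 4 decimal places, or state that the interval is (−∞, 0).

Set f=λy, z=hλ:
  order 1, 1-stage ⇒ R(z)=1+z
  (e.g. R(-0.62)=0.38000, |R|=0.38000)

Need |R(x)|<1, x<0.
x=-0.62: |R|=0.3800
|R(-2.36)|=1.3600 |R(-2.34)|=1.3400 |R(-2.01)|=1.0100
Bisect:
  x_lo=-2.6070 |R|=1.6070  x_hi=-0.2834 |R|=0.7166
  mid=-1.44519 |R|=0.44519 →hi
  mid=-2.02609 |R|=1.02609 →lo
  mid=-1.73564 |R|=0.73564 →hi
  mid=-1.88086 |R|=0.88086 →hi
  mid=-1.95347 |R|=0.95347 →hi
  mid=-1.98978 |R|=0.98978 →hi
  mid=-2.00793 |R|=1.00793 →lo
  mid=-1.99886 |R|=0.99886 →hi
  mid=-2.00339 |R|=1.00339 →lo
  mid=-2.00113 |R|=1.00113 →lo
  ...
  [-2.00013,-1.99999] ⇒ x*=-2.0000
Stable set (-2.0000, 0).

(-2.0000, 0).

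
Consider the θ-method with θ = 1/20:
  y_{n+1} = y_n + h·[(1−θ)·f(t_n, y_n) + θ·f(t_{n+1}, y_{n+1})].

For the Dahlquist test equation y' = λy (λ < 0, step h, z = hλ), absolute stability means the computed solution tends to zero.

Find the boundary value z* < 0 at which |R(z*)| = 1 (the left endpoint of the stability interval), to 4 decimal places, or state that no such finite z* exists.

left endpoint -2.2222.

Test eqn y'=λy, z=hλ:
  y_{n+1} = y_n + z·[19/20·y_n + 1/20·y_{n+1}] ⇒ (1 − 1/20z)y_{n+1} = (1 + 19/20z)y_n
  ⇒ R(z) = (1 + 19/20z)/(1 − 1/20z).

Boundary: |R(x)|=1, x<0.
x=-1.07: |R|=0.0157
R=−1: 1+19/20x = −1+1/20x ⇒ -9/10x=2 ⇒ x=2/(-9/10)=-2.2222
Confirm numerically:
  x=-2.144: |R|=0.93642 <1
  x=-2.115: |R|=0.91273 <1
  x=-1.616: |R|=0.49519 <1
  x=-2.612: |R|=1.31028 >1
  x=-2.284: |R|=1.04990 >1
Stable set (-2.2222, 0).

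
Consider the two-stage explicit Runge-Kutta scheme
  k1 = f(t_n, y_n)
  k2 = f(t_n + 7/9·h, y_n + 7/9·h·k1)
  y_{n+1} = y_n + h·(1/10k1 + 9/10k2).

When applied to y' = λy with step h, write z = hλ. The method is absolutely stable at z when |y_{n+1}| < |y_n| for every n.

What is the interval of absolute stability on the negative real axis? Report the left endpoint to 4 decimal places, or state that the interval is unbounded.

On y'=λy, z=hλ:
  k1=λy_n ⇒ h·k1=z·y_n;  k2=λ(1+7/9z)y_n ⇒ h·k2=z(1+7/9z)y_n
  y_{n+1}/y_n = 1 + 1/10z + 9/10z(1+7/9z) = 1 + z + 7/10z²
  R(z) = 1 + z + 7/10z².

Need |R(x)|<1, x<0.
x=-0.78: |R|=0.6459
R=1: x+7/10x²=0 ⇒ x=−10/7=-1.4286; min R=1−1/(4·7/10)=0.6429>−1
Confirm numerically:
  x=-0.862: |R|=0.65813 <1
  x=-0.840: |R|=0.65392 <1
  x=-0.799: |R|=0.64788 <1
  x=-0.714: |R|=0.64286 <1
  x=-1.987: |R|=1.77672 >1
  x=-1.576: |R|=1.16264 >1
  x=-1.494: |R|=1.06843 >1
Stable set (-1.4286, 0).

z∈(-1.4286,0).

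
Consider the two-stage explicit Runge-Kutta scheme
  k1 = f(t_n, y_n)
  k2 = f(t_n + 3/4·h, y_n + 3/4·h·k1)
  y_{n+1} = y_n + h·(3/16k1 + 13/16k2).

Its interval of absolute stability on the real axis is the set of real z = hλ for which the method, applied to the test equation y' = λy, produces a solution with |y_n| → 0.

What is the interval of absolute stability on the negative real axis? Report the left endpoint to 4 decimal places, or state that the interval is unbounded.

Set f=λy, z=hλ:
  k1=λy_n ⇒ h·k1=z·y_n;  k2=λ(1+3/4z)y_n ⇒ h·k2=z(1+3/4z)y_n
  y_{n+1}/y_n = 1 + 3/16z + 13/16z(1+3/4z) = 1 + z + 39/64z²
  ⇒ R(z) = 1 + z + 39/64z².

Find x<0 with |R(x)|<1.
x=-0.52: |R|=0.6448
R=1: x+39/64x²=0 ⇒ x=−64/39=-1.6410; min R=1−1/(4·39/64)=0.5897>−1
Confirm numerically:
  x=-1.162: |R|=0.66080 <1
  x=-0.974: |R|=0.60410 <1
  x=-0.729: |R|=0.59485 <1
  x=-2.212: |R|=1.76964 >1
  x=-1.800: |R|=1.17438 >1
  x=-1.772: |R|=1.14143 >1
So |R|<1 on (-1.6410, 0).

z∈(-1.6410,0).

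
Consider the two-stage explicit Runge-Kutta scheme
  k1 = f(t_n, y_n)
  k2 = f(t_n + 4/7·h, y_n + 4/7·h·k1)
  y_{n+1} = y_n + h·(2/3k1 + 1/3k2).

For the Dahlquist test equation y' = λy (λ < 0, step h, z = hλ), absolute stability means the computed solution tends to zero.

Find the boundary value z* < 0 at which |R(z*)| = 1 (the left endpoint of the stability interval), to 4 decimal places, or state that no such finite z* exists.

With y'=λy (z=hλ):
  k1=λy_n ⇒ h·k1=z·y_n;  k2=λ(1+4/7z)y_n ⇒ h·k2=z(1+4/7z)y_n
  y_{n+1}/y_n = 1 + 2/3z + 1/3z(1+4/7z) = 1 + z + 4/21z²
  ⇒ R(z) = 1 + z + 4/21z².

Need |R(x)|<1, x<0.
x=-0.38: |R|=0.6475
R=1: x+4/21x²=0 ⇒ x=−21/4=-5.2500; min R=1−1/(4·4/21)=-0.3125>−1
Confirm numerically:
  x=-3.929: |R|=0.01139 <1
  x=-3.666: |R|=0.10608 <1
  x=-3.644: |R|=0.11472 <1
  x=-5.724: |R|=1.51680 >1
  x=-5.390: |R|=1.14373 >1
  x=-5.288: |R|=1.03828 >1
Stable set (-5.2500, 0).

left endpoint -5.2500.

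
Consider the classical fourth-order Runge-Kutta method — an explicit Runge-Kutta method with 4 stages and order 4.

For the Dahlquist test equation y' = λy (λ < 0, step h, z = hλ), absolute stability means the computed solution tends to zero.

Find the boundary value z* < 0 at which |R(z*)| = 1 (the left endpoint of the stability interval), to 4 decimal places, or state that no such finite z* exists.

Test eqn y'=λy, z=hλ:
  order 4, 4-stage ⇒ R(z)=1+z+z^2/2+z^3/6+z^4/24
  (e.g. R(-1.2)=0.31840, |R|=0.31840)

Boundary: |R(x)|=1, x<0.
x=-1.2: |R|=0.3184
|R(-3)|=1.3750 |R(-2.63)|=0.7900 |R(-2.4)|=0.5584
Bisect:
  x_lo=-3.6198 |R|=3.1802  x_hi=-0.2875 |R|=0.7502
  mid=-1.95363 |R|=0.31894 →hi
  mid=-2.78670 |R|=1.00213 →lo
  mid=-2.37017 |R|=0.53447 →hi
  mid=-2.57844 |R|=0.73036 →hi
  mid=-2.68257 |R|=0.85585 →hi
  mid=-2.73464 |R|=0.92627 →hi
  mid=-2.76067 |R|=0.96351 →hi
  ...
  [-2.78548,-2.78528] ⇒ x*=-2.7853
So |R|<1 on (-2.7853, 0).

left endpoint -2.7853.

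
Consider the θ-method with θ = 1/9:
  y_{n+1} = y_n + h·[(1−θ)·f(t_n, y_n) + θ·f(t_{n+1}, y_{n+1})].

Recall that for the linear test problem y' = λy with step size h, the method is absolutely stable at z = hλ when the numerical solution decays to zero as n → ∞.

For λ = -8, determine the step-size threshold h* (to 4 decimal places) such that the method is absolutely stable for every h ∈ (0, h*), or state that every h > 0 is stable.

Set f=λy, z=hλ:
  y_{n+1} = y_n + z·[8/9·y_n + 1/9·y_{n+1}] ⇒ (1 − 1/9z)y_{n+1} = (1 + 8/9z)y_n
  R(z) = (1 + 8/9z)/(1 − 1/9z).

Solve |R(x)|<1 on ℝ⁻.
x=-0.31: |R|=0.7003
R=−1: 1+8/9x = −1+1/9x ⇒ -7/9x=2 ⇒ x=2/(-7/9)=-2.5714
Confirm numerically:
  x=-2.527: |R|=0.97302 <1
  x=-2.400: |R|=0.89474 <1
  x=-1.178: |R|=0.04166 <1
  x=-3.088: |R|=1.29914 >1
  x=-3.027: |R|=1.26515 >1
Interval (-2.5714, 0).

(-2.5714,0); λ=-8 ⇒ h* = (18/7)/8 = 0.3214.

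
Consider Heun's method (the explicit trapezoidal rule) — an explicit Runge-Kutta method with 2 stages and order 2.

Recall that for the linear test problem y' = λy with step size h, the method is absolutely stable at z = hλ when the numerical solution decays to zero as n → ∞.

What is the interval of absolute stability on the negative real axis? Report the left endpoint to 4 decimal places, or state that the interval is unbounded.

(-2.0000, 0).

Test eqn y'=λy, z=hλ:
  order 2, 2-stage ⇒ R(z)=1+z+z^2/2
  (e.g. R(-0.49)=0.63005, |R|=0.63005)

Find x<0 with |R(x)|<1.
x=-0.49: |R|=0.6300
|R(-1.64)|=0.7048 |R(-1.37)|=0.5685 |R(-0.57)|=0.5924
Bisect:
  x_lo=-2.4846 |R|=1.6020  x_hi=-0.1049 |R|=0.9006
  mid=-1.29477 |R|=0.54344 →hi
  mid=-1.88968 |R|=0.89577 →hi
  mid=-2.18713 |R|=1.20464 →lo
  mid=-2.03841 |R|=1.03915 →lo
  mid=-1.96404 |R|=0.96469 →hi
  mid=-2.00123 |R|=1.00123 →lo
  mid=-1.98263 |R|=0.98279 →hi
  mid=-1.99193 |R|=0.99196 →hi
  mid=-1.99658 |R|=0.99658 →hi
  ...
  [-2.00006,-1.99992] ⇒ x*=-2.0000
Stable set (-2.0000, 0).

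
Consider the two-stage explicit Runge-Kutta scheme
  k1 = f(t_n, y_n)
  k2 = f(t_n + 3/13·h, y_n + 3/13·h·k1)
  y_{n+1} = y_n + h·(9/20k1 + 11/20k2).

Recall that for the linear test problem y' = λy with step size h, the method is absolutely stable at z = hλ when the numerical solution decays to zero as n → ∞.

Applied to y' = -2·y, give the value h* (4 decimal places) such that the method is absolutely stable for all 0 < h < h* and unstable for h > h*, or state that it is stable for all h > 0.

(-7.8788,0); λ=-2 ⇒ h* = (260/33)/2 = 3.9394.

With y'=λy (z=hλ):
  k1=λy_n ⇒ h·k1=z·y_n;  k2=λ(1+3/13z)y_n ⇒ h·k2=z(1+3/13z)y_n
  y_{n+1}/y_n = 1 + 9/20z + 11/20z(1+3/13z) = 1 + z + 33/260z²
  Hence R(z) = 1 + z + 33/260z².

Need |R(x)|<1, x<0.
x=-1.58: |R|=0.2631
R=1: x+33/260x²=0 ⇒ x=−260/33=-7.8788; min R=1−1/(4·33/260)=-0.9697>−1
Confirm numerically:
  x=-7.455: |R|=0.59901 <1
  x=-6.646: |R|=0.03989 <1
  x=-6.396: |R|=0.20373 <1
  x=-8.367: |R|=1.51846 >1
  x=-8.242: |R|=1.37996 >1
Stable set (-7.8788, 0).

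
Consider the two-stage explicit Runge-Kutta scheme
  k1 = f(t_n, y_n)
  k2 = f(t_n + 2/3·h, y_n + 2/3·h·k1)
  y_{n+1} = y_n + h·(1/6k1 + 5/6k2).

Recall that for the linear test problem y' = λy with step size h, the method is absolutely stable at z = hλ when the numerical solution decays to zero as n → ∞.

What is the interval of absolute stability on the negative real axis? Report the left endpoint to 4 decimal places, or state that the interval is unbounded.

Set f=λy, z=hλ:
  k1=λy_n ⇒ h·k1=z·y_n;  k2=λ(1+2/3z)y_n ⇒ h·k2=z(1+2/3z)y_n
  y_{n+1}/y_n = 1 + 1/6z + 5/6z(1+2/3z) = 1 + z + 5/9z²
  Hence R(z) = 1 + z + 5/9z².

Boundary: |R(x)|=1, x<0.
x=-0.49: |R|=0.6434
R=1: x+5/9x²=0 ⇒ x=−9/5=-1.8000; min R=1−1/(4·5/9)=0.5500>−1
Confirm numerically:
  x=-1.733: |R|=0.93549 <1
  x=-1.662: |R|=0.87258 <1
  x=-1.552: |R|=0.78617 <1
  x=-2.288: |R|=1.62030 >1
  x=-2.076: |R|=1.31832 >1
So |R|<1 on (-1.8000, 0).

(-1.8000, 0).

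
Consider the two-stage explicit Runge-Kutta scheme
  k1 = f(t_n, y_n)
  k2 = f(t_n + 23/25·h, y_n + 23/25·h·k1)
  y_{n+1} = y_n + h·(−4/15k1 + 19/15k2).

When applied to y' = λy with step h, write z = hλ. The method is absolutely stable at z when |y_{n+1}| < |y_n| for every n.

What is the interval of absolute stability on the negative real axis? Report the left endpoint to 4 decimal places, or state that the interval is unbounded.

On y'=λy, z=hλ:
  k1=λy_n ⇒ h·k1=z·y_n;  k2=λ(1+23/25z)y_n ⇒ h·k2=z(1+23/25z)y_n
  y_{n+1}/y_n = 1 − 4/15z + 19/15z(1+23/25z) = 1 + z + 437/375z²
  so R(z) = 1 + z + 437/375z².

Solve |R(x)|<1 on ℝ⁻.
x=-0.53: |R|=0.7973
R=1: x+437/375x²=0 ⇒ x=−375/437=-0.8581; min R=1−1/(4·437/375)=0.7855>−1
Confirm numerically:
  x=-0.829: |R|=0.97186 <1
  x=-0.820: |R|=0.96357 <1
  x=-0.645: |R|=0.83981 <1
  x=-1.247: |R|=1.56510 >1
  x=-0.888: |R|=1.03092 >1
So |R|<1 on (-0.8581, 0).

z∈(-0.8581,0).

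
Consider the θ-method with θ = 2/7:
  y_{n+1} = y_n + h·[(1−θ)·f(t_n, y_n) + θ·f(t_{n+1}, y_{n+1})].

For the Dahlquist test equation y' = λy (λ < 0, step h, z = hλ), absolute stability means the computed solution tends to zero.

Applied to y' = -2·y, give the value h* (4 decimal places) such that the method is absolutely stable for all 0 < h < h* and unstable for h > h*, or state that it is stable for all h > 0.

Set f=λy, z=hλ:
  y_{n+1} = y_n + z·[5/7·y_n + 2/7·y_{n+1}] ⇒ (1 − 2/7z)y_{n+1} = (1 + 5/7z)y_n
  so R(z) = (1 + 5/7z)/(1 − 2/7z).

Solve |R(x)|<1 on ℝ⁻.
x=-1.41: |R|=0.0051
R=−1: 1+5/7x = −1+2/7x ⇒ -3/7x=2 ⇒ x=2/(-3/7)=-4.6667
Confirm numerically:
  x=-3.627: |R|=0.78118 <1
  x=-3.579: |R|=0.76953 <1
  x=-2.650: |R|=0.50813 <1
  x=-2.282: |R|=0.38136 <1
  x=-5.163: |R|=1.08594 >1
  x=-4.811: |R|=1.02605 >1
  x=-4.799: |R|=1.02392 >1
Stable set (-4.6667, 0).

(-4.6667,0); λ=-2 ⇒ h* = (14/3)/2 = 2.3333.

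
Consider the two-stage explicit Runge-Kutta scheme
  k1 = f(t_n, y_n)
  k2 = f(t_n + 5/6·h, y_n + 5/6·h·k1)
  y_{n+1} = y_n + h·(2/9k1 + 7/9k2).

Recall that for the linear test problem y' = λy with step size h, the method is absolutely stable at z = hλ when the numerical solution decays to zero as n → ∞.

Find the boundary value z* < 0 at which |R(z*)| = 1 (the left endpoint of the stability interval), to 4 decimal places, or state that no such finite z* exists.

z* = -1.5429.

Test eqn y'=λy, z=hλ:
  k1=λy_n ⇒ h·k1=z·y_n;  k2=λ(1+5/6z)y_n ⇒ h·k2=z(1+5/6z)y_n
  y_{n+1}/y_n = 1 + 2/9z + 7/9z(1+5/6z) = 1 + z + 35/54z²
  Hence R(z) = 1 + z + 35/54z².

Solve |R(x)|<1 on ℝ⁻.
x=-0.67: |R|=0.6210
R=1: x+35/54x²=0 ⇒ x=−54/35=-1.5429; min R=1−1/(4·35/54)=0.6143>−1
Confirm numerically:
  x=-1.492: |R|=0.95082 <1
  x=-0.796: |R|=0.61468 <1
  x=-0.716: |R|=0.61628 <1
  x=-1.985: |R|=1.56885 >1
  x=-1.967: |R|=1.54074 >1
Stable set (-1.5429, 0).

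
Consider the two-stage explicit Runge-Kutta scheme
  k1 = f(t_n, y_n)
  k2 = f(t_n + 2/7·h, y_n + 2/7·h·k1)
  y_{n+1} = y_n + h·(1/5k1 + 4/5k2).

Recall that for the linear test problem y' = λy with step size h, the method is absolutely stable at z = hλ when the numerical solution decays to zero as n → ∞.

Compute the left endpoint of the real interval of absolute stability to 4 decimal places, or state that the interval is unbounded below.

z* = -4.3750.

Set f=λy, z=hλ:
  k1=λy_n ⇒ h·k1=z·y_n;  k2=λ(1+2/7z)y_n ⇒ h·k2=z(1+2/7z)y_n
  y_{n+1}/y_n = 1 + 1/5z + 4/5z(1+2/7z) = 1 + z + 8/35z²
  so R(z) = 1 + z + 8/35z².

Need |R(x)|<1, x<0.
x=-1.05: |R|=0.2020
R=1: x+8/35x²=0 ⇒ x=−35/8=-4.3750; min R=1−1/(4·8/35)=-0.0938>−1
Confirm numerically:
  x=-4.088: |R|=0.73183 <1
  x=-3.828: |R|=0.52139 <1
  x=-3.257: |R|=0.16770 <1
  x=-2.491: |R|=0.07270 <1
  x=-4.946: |R|=1.64552 >1
  x=-4.813: |R|=1.48185 >1
  x=-4.661: |R|=1.30470 >1
So |R|<1 on (-4.3750, 0).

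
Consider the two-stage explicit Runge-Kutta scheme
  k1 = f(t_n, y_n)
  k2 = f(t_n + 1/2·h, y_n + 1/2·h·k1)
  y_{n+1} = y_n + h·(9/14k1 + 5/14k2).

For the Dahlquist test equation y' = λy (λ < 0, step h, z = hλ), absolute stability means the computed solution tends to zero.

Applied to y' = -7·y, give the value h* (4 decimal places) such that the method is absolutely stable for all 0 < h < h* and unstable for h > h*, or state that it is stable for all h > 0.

Set f=λy, z=hλ:
  k1=λy_n ⇒ h·k1=z·y_n;  k2=λ(1+1/2z)y_n ⇒ h·k2=z(1+1/2z)y_n
  y_{n+1}/y_n = 1 + 9/14z + 5/14z(1+1/2z) = 1 + z + 5/28z²
  so R(z) = 1 + z + 5/28z².

Solve |R(x)|<1 on ℝ⁻.
x=-0.32: |R|=0.6983
R=1: x+5/28x²=0 ⇒ x=−28/5=-5.6000; min R=1−1/(4·5/28)=-0.4000>−1
Confirm numerically:
  x=-4.481: |R|=0.10460 <1
  x=-4.158: |R|=0.07068 <1
  x=-2.847: |R|=0.39961 <1
  x=-2.677: |R|=0.39730 <1
  x=-6.101: |R|=1.54582 >1
  x=-5.976: |R|=1.40125 >1
So |R|<1 on (-5.6000, 0).

(-5.6000,0); λ=-7 ⇒ h* = (28/5)/7 = 0.8000.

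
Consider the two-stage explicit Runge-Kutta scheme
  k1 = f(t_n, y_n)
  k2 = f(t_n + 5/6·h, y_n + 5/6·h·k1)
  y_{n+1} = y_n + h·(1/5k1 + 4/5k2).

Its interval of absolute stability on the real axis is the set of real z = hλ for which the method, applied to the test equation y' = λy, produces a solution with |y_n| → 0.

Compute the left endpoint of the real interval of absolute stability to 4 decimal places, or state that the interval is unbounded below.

Set f=λy, z=hλ:
  k1=λy_n ⇒ h·k1=z·y_n;  k2=λ(1+5/6z)y_n ⇒ h·k2=z(1+5/6z)y_n
  y_{n+1}/y_n = 1 + 1/5z + 4/5z(1+5/6z) = 1 + z + 2/3z²
  ⇒ R(z) = 1 + z + 2/3z².

Boundary: |R(x)|=1, x<0.
x=-0.53: |R|=0.6573
R=1: x+2/3x²=0 ⇒ x=−3/2=-1.5000; min R=1−1/(4·2/3)=0.6250>−1
Confirm numerically:
  x=-1.309: |R|=0.83332 <1
  x=-1.127: |R|=0.71975 <1
  x=-1.109: |R|=0.71092 <1
  x=-0.779: |R|=0.62556 <1
  x=-2.072: |R|=1.79012 >1
  x=-1.698: |R|=1.22414 >1
So |R|<1 on (-1.5000, 0).

z* = -1.5000.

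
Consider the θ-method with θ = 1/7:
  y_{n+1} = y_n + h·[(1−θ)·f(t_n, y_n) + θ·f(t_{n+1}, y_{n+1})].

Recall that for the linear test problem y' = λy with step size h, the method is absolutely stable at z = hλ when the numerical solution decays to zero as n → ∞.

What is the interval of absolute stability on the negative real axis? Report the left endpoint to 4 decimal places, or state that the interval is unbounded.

z∈(-2.8000,0).

On y'=λy, z=hλ:
  y_{n+1} = y_n + z·[6/7·y_n + 1/7·y_{n+1}] ⇒ (1 − 1/7z)y_{n+1} = (1 + 6/7z)y_n
  Hence R(z) = (1 + 6/7z)/(1 − 1/7z).

Need |R(x)|<1, x<0.
x=-0.54: |R|=0.4987
R=−1: 1+6/7x = −1+1/7x ⇒ -5/7x=2 ⇒ x=2/(-5/7)=-2.8000
Confirm numerically:
  x=-2.771: |R|=0.98516 <1
  x=-2.381: |R|=0.77668 <1
  x=-1.424: |R|=0.18329 <1
  x=-3.289: |R|=1.23763 >1
  x=-3.029: |R|=1.11417 >1
  x=-2.830: |R|=1.01526 >1
So |R|<1 on (-2.8000, 0).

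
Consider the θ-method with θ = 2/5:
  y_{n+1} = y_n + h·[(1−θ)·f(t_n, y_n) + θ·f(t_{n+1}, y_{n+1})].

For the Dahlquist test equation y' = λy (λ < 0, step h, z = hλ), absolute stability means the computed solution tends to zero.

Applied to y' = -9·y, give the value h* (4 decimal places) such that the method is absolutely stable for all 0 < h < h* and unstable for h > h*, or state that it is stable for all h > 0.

Set f=λy, z=hλ:
  y_{n+1} = y_n + z·[3/5·y_n + 2/5·y_{n+1}] ⇒ (1 − 2/5z)y_{n+1} = (1 + 3/5z)y_n
  R(z) = (1 + 3/5z)/(1 − 2/5z).

Solve |R(x)|<1 on ℝ⁻.
x=-1.01: |R|=0.2806
R=−1: 1+3/5x = −1+2/5x ⇒ -1/5x=2 ⇒ x=2/(-1/5)=-10.0000
Confirm numerically:
  x=-9.217: |R|=0.96659 <1
  x=-8.270: |R|=0.91968 <1
  x=-6.206: |R|=0.78210 <1
  x=-10.436: |R|=1.01685 >1
  x=-10.285: |R|=1.01115 >1
  x=-10.222: |R|=1.00873 >1
Interval (-10.0000, 0).

(-10.0000,0); λ=-9 ⇒ h* = (10)/9 = 1.1111.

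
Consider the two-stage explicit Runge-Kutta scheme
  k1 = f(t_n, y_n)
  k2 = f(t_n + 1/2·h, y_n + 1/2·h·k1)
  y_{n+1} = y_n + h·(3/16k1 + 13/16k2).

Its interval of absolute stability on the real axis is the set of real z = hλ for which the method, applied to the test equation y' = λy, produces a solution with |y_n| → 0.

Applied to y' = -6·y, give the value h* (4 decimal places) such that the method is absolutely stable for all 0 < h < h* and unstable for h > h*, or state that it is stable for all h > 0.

(-2.4615,0); λ=-6 ⇒ h* = (32/13)/6 = 0.4103.

Set f=λy, z=hλ:
  k1=λy_n ⇒ h·k1=z·y_n;  k2=λ(1+1/2z)y_n ⇒ h·k2=z(1+1/2z)y_n
  y_{n+1}/y_n = 1 + 3/16z + 13/16z(1+1/2z) = 1 + z + 13/32z²
  R(z) = 1 + z + 13/32z².

Find x<0 with |R(x)|<1.
x=-0.94: |R|=0.4190
R=1: x+13/32x²=0 ⇒ x=−32/13=-2.4615; min R=1−1/(4·13/32)=0.3846>−1
Confirm numerically:
  x=-2.414: |R|=0.95338 <1
  x=-2.114: |R|=0.70153 <1
  x=-1.182: |R|=0.38558 <1
  x=-1.034: |R|=0.40034 <1
  x=-2.904: |R|=1.52199 >1
  x=-2.710: |R|=1.27354 >1
Interval (-2.4615, 0).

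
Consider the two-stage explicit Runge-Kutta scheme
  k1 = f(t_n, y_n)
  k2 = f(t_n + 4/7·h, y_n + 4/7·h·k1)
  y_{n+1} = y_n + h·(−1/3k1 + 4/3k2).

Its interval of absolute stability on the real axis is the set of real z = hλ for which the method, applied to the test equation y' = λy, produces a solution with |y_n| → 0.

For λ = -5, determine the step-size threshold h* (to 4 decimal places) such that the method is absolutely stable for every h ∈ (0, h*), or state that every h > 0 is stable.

(-1.3125,0); λ=-5 ⇒ h* = (21/16)/5 = 0.2625.

With y'=λy (z=hλ):
  k1=λy_n ⇒ h·k1=z·y_n;  k2=λ(1+4/7z)y_n ⇒ h·k2=z(1+4/7z)y_n
  y_{n+1}/y_n = 1 − 1/3z + 4/3z(1+4/7z) = 1 + z + 16/21z²
  R(z) = 1 + z + 16/21z².

Solve |R(x)|<1 on ℝ⁻.
x=-1.65: |R|=1.4243
R=1: x+16/21x²=0 ⇒ x=−21/16=-1.3125; min R=1−1/(4·16/21)=0.6719>−1
Confirm numerically:
  x=-1.194: |R|=0.89220 <1
  x=-1.038: |R|=0.78291 <1
  x=-0.919: |R|=0.72448 <1
  x=-0.822: |R|=0.69281 <1
  x=-1.793: |R|=1.65641 >1
  x=-1.617: |R|=1.37514 >1
Interval (-1.3125, 0).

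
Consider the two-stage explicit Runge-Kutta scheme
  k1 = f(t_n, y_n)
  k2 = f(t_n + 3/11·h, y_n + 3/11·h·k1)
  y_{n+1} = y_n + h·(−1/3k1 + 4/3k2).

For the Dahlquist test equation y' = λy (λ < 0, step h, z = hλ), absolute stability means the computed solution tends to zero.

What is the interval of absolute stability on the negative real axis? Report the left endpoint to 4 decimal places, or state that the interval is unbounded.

z∈(-2.7500,0).

Test eqn y'=λy, z=hλ:
  k1=λy_n ⇒ h·k1=z·y_n;  k2=λ(1+3/11z)y_n ⇒ h·k2=z(1+3/11z)y_n
  y_{n+1}/y_n = 1 − 1/3z + 4/3z(1+3/11z) = 1 + z + 4/11z²
  Hence R(z) = 1 + z + 4/11z².

Solve |R(x)|<1 on ℝ⁻.
x=-0.87: |R|=0.4052
R=1: x+4/11x²=0 ⇒ x=−11/4=-2.7500; min R=1−1/(4·4/11)=0.3125>−1
Confirm numerically:
  x=-2.241: |R|=0.58521 <1
  x=-2.060: |R|=0.48313 <1
  x=-1.838: |R|=0.39045 <1
  x=-3.160: |R|=1.47113 >1
  x=-3.030: |R|=1.30851 >1
Stable set (-2.7500, 0).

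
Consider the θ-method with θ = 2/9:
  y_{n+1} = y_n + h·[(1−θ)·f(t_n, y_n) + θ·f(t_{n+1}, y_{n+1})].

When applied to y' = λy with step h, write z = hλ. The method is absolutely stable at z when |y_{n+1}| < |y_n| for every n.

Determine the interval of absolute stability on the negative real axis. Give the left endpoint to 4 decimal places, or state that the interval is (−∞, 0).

z∈(-3.6000,0).

Set f=λy, z=hλ:
  y_{n+1} = y_n + z·[7/9·y_n + 2/9·y_{n+1}] ⇒ (1 − 2/9z)y_{n+1} = (1 + 7/9z)y_n
  R(z) = (1 + 7/9z)/(1 − 2/9z).

Solve |R(x)|<1 on ℝ⁻.
x=-0.89: |R|=0.2570
R=−1: 1+7/9x = −1+2/9x ⇒ -5/9x=2 ⇒ x=2/(-5/9)=-3.6000
Confirm numerically:
  x=-3.413: |R|=0.94092 <1
  x=-3.166: |R|=0.85847 <1
  x=-2.971: |R|=0.78952 <1
  x=-4.085: |R|=1.14123 >1
  x=-3.750: |R|=1.04545 >1
Interval (-3.6000, 0).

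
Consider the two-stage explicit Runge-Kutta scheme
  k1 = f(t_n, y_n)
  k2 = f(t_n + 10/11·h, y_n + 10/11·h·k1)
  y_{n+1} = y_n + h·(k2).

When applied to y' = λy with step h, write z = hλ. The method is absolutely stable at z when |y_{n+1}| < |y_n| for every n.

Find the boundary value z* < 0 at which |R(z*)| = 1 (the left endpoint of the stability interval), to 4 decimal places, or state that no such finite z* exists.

On y'=λy, z=hλ:
  k1=λy_n ⇒ h·k1=z·y_n;  k2=λ(1+10/11z)y_n ⇒ h·k2=z(1+10/11z)y_n
  y_{n+1}/y_n = 1 + z(1+10/11z) = 1 + z + 10/11z²
  ⇒ R(z) = 1 + z + 10/11z².

Find x<0 with |R(x)|<1.
x=-1.65: |R|=1.8250
R=1: x+10/11x²=0 ⇒ x=−11/10=-1.1000; min R=1−1/(4·10/11)=0.7250>−1
Confirm numerically:
  x=-1.010: |R|=0.91736 <1
  x=-0.983: |R|=0.89544 <1
  x=-0.883: |R|=0.82581 <1
  x=-0.874: |R|=0.82043 <1
  x=-1.610: |R|=1.74645 >1
  x=-1.276: |R|=1.20416 >1
  x=-1.129: |R|=1.02976 >1
Interval (-1.1000, 0).

left endpoint -1.1000.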